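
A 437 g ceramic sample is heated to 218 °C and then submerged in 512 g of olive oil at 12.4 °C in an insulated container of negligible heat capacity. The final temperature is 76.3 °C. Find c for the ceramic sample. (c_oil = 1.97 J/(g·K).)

c ≈ 1.04 J/(g·K)

Heat lost by the ceramic sample = heat gained by the oil:
437·c·(218 − 76.3) = 512·1.97·(76.3 − 12.4)
61923 c = 64452  ⇒  c ≈ 1.041 J/(g·K)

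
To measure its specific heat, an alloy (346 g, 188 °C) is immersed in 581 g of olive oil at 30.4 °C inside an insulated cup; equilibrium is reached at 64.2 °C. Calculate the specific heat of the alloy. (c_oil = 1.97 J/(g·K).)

Setting the total heat transfer to zero:
346×c×(64.2 − 188) + 581×1.97×(64.2 − 30.4) = 0
-42835 c = -38686
c = -38686/-42835 ≈ 0.9032 J/(g·K)

c ≈ 0.903 J/(g·K)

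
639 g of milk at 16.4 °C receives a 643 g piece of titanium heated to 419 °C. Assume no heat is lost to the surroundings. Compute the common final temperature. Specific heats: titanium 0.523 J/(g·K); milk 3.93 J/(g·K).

T_f ≈ 63.9 °C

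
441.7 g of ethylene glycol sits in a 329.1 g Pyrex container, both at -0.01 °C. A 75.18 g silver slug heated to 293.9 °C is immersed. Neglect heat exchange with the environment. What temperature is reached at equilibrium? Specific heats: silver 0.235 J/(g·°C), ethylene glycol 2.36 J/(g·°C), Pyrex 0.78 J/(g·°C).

T_f ≈ 3.9 °C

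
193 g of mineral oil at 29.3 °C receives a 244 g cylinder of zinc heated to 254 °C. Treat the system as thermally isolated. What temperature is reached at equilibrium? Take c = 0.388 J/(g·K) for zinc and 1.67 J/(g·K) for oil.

T_f ≈ 80.3 °C

T_f is the heat-capacity-weighted average of the initial temperatures:
T_f = (94.67·254 + 322.31·29.3) / (94.67 + 322.31)
    = 33490 / 416.98 ≈ 80.32 °C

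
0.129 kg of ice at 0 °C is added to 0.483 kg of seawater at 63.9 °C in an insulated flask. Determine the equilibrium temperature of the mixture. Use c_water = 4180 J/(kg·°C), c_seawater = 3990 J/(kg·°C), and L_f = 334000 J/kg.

T_f ≈ 32.5 °C

Energy balance with sensible and latent terms:
fusion: m_ice L_f = 0.129·334000 = 43086
  meltwater 0→T: 0.129·4180·T = 539.22 T
  seawater: 1927.2(T − 63.9)
2466.4 T = 123146 − 43086 = 80060
T ≈ 32.46 °C — above 0 °C, consistent with complete melting.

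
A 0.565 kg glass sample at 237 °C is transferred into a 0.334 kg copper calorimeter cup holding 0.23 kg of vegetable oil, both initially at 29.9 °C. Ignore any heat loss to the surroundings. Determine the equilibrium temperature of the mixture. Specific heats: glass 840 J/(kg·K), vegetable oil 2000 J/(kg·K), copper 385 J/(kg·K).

Let T be the final temperature. ΣQ_i = 0:
0.565×840×(T − 237) + 0.23×2000×(T − 29.9) + 0.334×385×(T − 29.9) = 0
1063.2 T = 130079
T = 130079 / 1063.2 = 122 °C

T_f ≈ 122.3 °C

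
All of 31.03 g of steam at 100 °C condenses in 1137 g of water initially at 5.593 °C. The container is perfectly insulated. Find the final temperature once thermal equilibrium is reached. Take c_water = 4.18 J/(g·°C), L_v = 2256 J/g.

T_f ≈ 22.4 °C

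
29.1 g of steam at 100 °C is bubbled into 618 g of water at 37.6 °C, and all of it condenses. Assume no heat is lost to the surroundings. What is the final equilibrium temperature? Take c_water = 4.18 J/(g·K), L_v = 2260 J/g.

Energy balance with sensible and latent terms:
steam→water at 100 °C releases m L_v = 29.1·2260 = 65766; condensed water 100 °C→T: 121.64(T − 100); water warms: 618·4.18·(T − 37.6) = 2583.2(T − 37.6)
2704.9 T = 65766 + 12164 + 97130 = 175060
T ≈ 64.72 °C, under the boiling point, so the assumption holds.

T_f ≈ 64.7 °C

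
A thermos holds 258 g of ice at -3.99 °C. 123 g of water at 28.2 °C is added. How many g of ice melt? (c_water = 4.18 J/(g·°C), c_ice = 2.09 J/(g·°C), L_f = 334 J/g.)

Cooling the water to 0 °C releases 123·4.18·28.2 = 14499 J.
Of that, 258·2.09·3.99 = 2151.5 J goes to bring the ice to 0 °C, leaving 12347 J.
To melt every bit of ice: 258·334 = 86172 J.
That's not enough to melt it all — equilibrium is at 0 °C with ice remaining.
m_melt = 12347 / L_f = 36.97 g.

m_melted ≈ 37 g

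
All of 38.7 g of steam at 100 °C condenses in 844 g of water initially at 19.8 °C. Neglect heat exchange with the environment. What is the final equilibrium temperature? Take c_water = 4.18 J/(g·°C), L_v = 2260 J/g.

T_f ≈ 47.0 °C

Let T be the final temperature. ΣQ_i = 0:
latent heat released on condensation: 38.7·2260 = 87462
  condensate cools 100→T: 38.7·4.18·(T − 100) = 161.77(T − 100)
  water warms: 844·4.18·(T − 19.8) = 3527.9(T − 19.8)
3689.7 T = 87462 + 16177 + 69853 = 173491
T ≈ 47.02 °C (< 100 °C, so full condensation is consistent).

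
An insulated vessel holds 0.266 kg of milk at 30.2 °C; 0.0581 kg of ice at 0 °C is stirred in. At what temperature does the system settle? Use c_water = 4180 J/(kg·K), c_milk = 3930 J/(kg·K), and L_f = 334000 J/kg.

T_f ≈ 9.4 °C

Sum of m c ΔT and latent-heat terms is zero:
melt ice: 0.0581×334000 = 19405
  warm the meltwater: 242.86 T
  milk: 1045.4(T − 30.2)
1288.2 T = 31570 − 19405 = 12165
T ≈ 9.44 °C. Since T > 0 °C, the all-ice-melts assumption holds.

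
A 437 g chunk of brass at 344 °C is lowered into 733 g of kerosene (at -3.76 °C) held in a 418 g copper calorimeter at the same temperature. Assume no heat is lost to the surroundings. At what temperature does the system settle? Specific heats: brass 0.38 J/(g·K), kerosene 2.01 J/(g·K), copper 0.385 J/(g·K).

T_f ≈ 28.3 °C

Heat gained plus heat lost sum to zero:
437*0.38*(T − 344) + 733*2.01*(T − (-3.76)) + 418*0.385*(T − (-3.76)) = 0
166.06(T − 344) + 1473.3(T − (-3.76)) + 160.93(T − (-3.76)) = 0
1800.3 T = 50980
T = 50980 / 1800.3 = 28.3 °C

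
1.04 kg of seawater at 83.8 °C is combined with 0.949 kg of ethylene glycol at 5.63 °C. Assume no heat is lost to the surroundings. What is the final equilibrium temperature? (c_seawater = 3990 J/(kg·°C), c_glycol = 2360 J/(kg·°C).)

Heat gained plus heat lost sum to zero:
1.04×3990×(T − 83.8) + 0.949×2360×(T − 5.63) = 0
4149.6(T − 83.8) + 2239.6(T − 5.63) = 0
(4149.6 + 2239.6) T = 4149.6×83.8 + 2239.6×5.63
T = 360346 / 6389.2 = 56.4 °C

T_f ≈ 56.4 °C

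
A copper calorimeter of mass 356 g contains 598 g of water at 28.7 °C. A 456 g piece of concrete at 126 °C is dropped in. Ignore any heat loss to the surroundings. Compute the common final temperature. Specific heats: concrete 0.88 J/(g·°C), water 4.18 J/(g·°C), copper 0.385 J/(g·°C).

T_f ≈ 41.6 °C

Taking heat into each body as positive, Σ m c ΔT = 0:
456*0.88*(T − 126) + 598*4.18*(T − 28.7) + 356*0.385*(T − 28.7) = 0
401.28(T − 126) + 2499.6(T − 28.7) + 137.06(T − 28.7) = 0
(401.28 + 2499.6 + 137.06) T = 401.28*126 + 2499.6*28.7 + 137.06*28.7
T = 126235/3038 ≈ 41.55 °C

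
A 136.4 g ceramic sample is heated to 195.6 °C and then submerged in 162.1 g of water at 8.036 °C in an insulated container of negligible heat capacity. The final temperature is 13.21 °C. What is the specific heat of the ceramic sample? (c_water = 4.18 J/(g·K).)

Heat lost by the ceramic sample = heat gained by the water:
136.4·c·(195.6 − 13.21) = 162.1·4.18·(13.21 − 8.036)
24878 c = 3505.8  ⇒  c ≈ 0.1409 J/(g·K)

c ≈ 0.141 J/(g·K)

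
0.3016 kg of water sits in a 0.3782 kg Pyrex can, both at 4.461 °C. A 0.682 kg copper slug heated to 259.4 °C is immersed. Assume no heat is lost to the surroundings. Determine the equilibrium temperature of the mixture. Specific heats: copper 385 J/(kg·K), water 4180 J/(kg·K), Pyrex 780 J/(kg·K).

T_f ≈ 41.3 °C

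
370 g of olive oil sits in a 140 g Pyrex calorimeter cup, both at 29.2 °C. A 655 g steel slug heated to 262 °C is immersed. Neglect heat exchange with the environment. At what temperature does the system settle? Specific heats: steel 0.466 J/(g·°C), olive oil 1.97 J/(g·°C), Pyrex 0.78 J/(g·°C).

Net heat exchanged in the isolated system is zero:
655*0.466*(T − 262) + 370*1.97*(T − 29.2) + 140*0.78*(T − 29.2) = 0
305.23(T − 262) + 728.9(T − 29.2) + 109.2(T − 29.2) = 0
(305.23 + 728.9 + 109.2) T = 305.23*262 + 728.9*29.2 + 109.2*29.2
T = 104443 / 1143.3 = 91.3 °C

T_f ≈ 91.3 °C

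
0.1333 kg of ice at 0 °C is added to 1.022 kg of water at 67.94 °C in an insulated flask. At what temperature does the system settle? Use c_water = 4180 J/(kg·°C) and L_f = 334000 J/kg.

T_f ≈ 50.9 °C

Sum of m c ΔT and latent-heat terms is zero:
melt ice: 0.1333·334000 = 44522; warm the meltwater: 557.19 T; water cools: 1.022·4180·(T − 67.94) = 4272(T − 67.94)
4829.2 T = 290237 − 44522 = 245715
T ≈ 50.88 °C (positive, so assuming full melt was valid).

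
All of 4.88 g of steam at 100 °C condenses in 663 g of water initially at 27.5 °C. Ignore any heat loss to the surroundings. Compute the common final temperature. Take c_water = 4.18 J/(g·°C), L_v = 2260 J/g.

T_f ≈ 32.0 °C

Energy conservation, ΣQ = 0:
steam→water at 100 °C releases m L_v = 4.88·2260 = 11029
  condensate cools 100→T: 4.88·4.18·(T − 100) = 20.4(T − 100)
  original water: 2771.3(T − 27.5)
2791.7 T = 11029 + 2039.8 + 76212 = 89280
T ≈ 31.98 °C (< 100 °C, so full condensation is consistent).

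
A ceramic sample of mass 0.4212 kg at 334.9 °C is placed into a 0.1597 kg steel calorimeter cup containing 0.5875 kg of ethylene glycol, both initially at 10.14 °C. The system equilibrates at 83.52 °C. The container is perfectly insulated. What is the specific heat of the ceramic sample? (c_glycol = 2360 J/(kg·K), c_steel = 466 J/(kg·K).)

c ≈ 1010 J/(kg·K)

Setting the total heat transfer to zero:
0.4212×c×(83.52 − 334.9) + 0.5875×2360×(83.52 − 10.14) + 0.1597×466×(83.52 − 10.14) = 0
-105.88 c = -107202
c = -107202/-105.88 ≈ 1012 J/(kg·K)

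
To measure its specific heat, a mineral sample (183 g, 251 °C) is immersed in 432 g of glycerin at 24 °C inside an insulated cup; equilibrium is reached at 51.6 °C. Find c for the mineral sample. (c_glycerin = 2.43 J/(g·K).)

c ≈ 0.794 J/(g·K)

m_s c (T_s − T_f) = m_glycerin c_glycerin (T_f − T_0):
183·c·(251 − 51.6) = 432·2.43·(51.6 − 24)
36490 c = 28973  ⇒  c ≈ 0.794 J/(g·K)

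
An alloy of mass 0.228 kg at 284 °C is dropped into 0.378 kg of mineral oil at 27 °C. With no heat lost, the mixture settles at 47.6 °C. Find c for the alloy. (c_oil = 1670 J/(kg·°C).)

c ≈ 241 J/(kg·°C)

Heat gained plus heat lost sum to zero:
0.228×c×(47.6 − 284) + 0.378×1670×(47.6 − 27) = 0
-53.9 c = -13004
c = -13004/-53.9 ≈ 241.3 J/(kg·°C)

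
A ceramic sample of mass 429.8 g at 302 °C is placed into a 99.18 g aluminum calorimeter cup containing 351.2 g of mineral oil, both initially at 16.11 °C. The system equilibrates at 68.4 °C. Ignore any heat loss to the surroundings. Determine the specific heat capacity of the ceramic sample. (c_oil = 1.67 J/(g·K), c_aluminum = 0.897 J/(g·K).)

Energy conservation, ΣQ = 0:
429.8·c·(68.4 − 302) + 351.2·1.67·(68.4 − 16.11) + 99.18·0.897·(68.4 − 16.11) = 0
-100401 c = -35320
c = -35320/-100401 ≈ 0.3518 J/(g·K)

c ≈ 0.352 J/(g·K)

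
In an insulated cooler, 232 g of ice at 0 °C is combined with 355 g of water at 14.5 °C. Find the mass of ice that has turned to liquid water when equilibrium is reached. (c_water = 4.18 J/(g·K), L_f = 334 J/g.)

Water can give up m c ΔT = 355×4.18×14.5 = 21517 J before reaching 0 °C.
Fully melting the ice requires m_ice L_f = 232×334 = 77488 J.
21517 J < 77488 J, so only part of the ice melts and the system sits at 0 °C.
Mass melted = 21517/334 ≈ 64.42 g.

m_melted ≈ 64.4 g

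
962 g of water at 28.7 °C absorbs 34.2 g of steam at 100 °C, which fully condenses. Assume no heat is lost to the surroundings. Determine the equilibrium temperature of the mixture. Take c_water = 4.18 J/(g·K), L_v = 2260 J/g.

Sum of m c ΔT and latent-heat terms is zero:
condense steam: −34.2×2260 = −77292; condensate cools 100→T: 34.2×4.18×(T − 100) = 142.96(T − 100); original water: 4021.2(T − 28.7)
4164.1 T = 77292 + 14296 + 115407 = 206995
T ≈ 49.71 °C, under the boiling point, so the assumption holds.

T_f ≈ 49.7 °C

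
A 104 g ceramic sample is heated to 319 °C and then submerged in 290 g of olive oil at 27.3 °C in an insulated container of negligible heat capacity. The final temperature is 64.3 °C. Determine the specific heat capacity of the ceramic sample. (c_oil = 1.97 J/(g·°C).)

c ≈ 0.798 J/(g·°C)

m_s c (T_s − T_f) = m_oil c_oil (T_f − T_0):
104·c·(319 − 64.3) = 290·1.97·(64.3 − 27.3)
26489 c = 21138  ⇒  c ≈ 0.798 J/(g·°C)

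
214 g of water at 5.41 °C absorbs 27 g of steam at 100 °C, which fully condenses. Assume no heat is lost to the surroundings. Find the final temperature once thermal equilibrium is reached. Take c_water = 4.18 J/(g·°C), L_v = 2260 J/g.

Conservation of energy gives ΣQ = 0:
latent heat released on condensation: 27×2260 = 61020
  condensate cools 100→T: 27×4.18×(T − 100) = 112.86(T − 100)
  water warms: 214×4.18×(T − 5.41) = 894.52(T − 5.41)
1007.4 T = 61020 + 11286 + 4839.4 = 77145
T ≈ 76.58 °C, under the boiling point, so the assumption holds.

T_f ≈ 76.6 °C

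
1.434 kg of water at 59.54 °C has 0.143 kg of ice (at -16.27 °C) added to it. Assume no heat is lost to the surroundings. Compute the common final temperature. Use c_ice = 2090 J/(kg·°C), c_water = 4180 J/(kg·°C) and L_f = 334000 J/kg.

T_f ≈ 46.2 °C

Sum of m c ΔT and latent-heat terms is zero:
warm ice to 0 °C: 0.143·2090·(0 − (-16.27)) = 4862.6; fusion: m_ice L_f = 0.143·334000 = 47762; meltwater 0→T: 0.143·4180·T = 597.74 T; water: 5994.1(T − 59.54)
6591.9 T = 356890 − 52625 = 304265
T ≈ 46.16 °C — above 0 °C, consistent with complete melting.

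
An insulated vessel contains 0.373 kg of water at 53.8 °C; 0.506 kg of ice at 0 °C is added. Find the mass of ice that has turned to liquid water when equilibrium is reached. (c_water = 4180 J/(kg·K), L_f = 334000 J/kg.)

m_melted ≈ 0.251 kg

Heat available from the water dropping to 0 °C: 0.373×4180×53.8 = 83882 J.
To melt every bit of ice: 0.506×334000 = 169004 J.
Since 83882 < 169004 J, not all the ice melts; equilibrium is at 0 °C.
m_melted×334000 = 83882  ⇒  m_melted ≈ 0.2511 kg.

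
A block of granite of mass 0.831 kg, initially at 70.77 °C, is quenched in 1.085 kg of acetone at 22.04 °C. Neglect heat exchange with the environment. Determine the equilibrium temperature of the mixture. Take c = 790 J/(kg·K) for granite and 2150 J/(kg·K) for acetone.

T_f ≈ 32.7 °C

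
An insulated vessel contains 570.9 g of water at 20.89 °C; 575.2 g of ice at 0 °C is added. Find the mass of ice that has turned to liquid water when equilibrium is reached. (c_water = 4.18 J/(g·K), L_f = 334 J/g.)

m_melted ≈ 149 g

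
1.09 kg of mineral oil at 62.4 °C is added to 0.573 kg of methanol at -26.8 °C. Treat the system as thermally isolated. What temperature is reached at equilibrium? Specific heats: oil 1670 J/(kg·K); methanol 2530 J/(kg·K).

T_f ≈ 22.9 °C

With ΣQ=0 the equilibrium temperature is the m·c-weighted mean:
T_f = (1820.3·62.4 + 1449.7·(-26.8)) / (1820.3 + 1449.7)
    = 74735 / 3270 ≈ 22.85 °C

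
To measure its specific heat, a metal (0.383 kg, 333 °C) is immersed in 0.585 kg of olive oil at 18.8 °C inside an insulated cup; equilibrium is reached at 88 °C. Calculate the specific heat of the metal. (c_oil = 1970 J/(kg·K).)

c ≈ 850 J/(kg·K)

Heat lost by the metal = heat gained by the oil:
0.383×c×(333 − 88) = 0.585×1970×(88 − 18.8)
93.84 c = 79750  ⇒  c ≈ 849.9 J/(kg·K)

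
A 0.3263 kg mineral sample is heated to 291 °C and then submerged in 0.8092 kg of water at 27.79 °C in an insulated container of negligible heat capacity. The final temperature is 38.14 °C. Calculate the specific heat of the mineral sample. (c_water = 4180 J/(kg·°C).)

c ≈ 424 J/(kg·°C)

Heat lost by the mineral sample = heat gained by the water:
0.3263·c·(291 − 38.14) = 0.8092·4180·(38.14 − 27.79)
82.51 c = 35008  ⇒  c ≈ 424.3 J/(kg·°C)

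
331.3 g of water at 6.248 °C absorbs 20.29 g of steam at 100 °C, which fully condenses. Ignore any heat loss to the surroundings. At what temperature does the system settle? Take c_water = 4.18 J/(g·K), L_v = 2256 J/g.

Taking heat into each body as positive, Σ m c ΔT = 0:
steam→water at 100 °C releases m L_v = 20.29×2256 = 45774; condensate cools 100→T: 20.29×4.18×(T − 100) = 84.81(T − 100); water warms: 331.3×4.18×(T − 6.248) = 1384.8(T − 6.248)
1469.6 T = 45774 + 8481.2 + 8652.4 = 62908
T ≈ 42.80 °C (< 100 °C, so full condensation is consistent).

T_f ≈ 42.8 °C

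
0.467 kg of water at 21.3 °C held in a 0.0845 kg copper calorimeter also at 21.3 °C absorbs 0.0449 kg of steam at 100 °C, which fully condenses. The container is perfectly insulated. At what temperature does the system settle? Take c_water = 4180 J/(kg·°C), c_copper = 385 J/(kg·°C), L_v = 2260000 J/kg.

T_f ≈ 74.8 °C

Let T be the final temperature. ΣQ_i = 0:
latent heat released on condensation: 0.0449·2260000 = 101474
  condensate cools 100→T: 0.0449·4180·(T − 100) = 187.68(T − 100)
  original water: 1952.1(T − 21.3)
  cup: 32.53(T − 21.3)
2172.3 T = 101474 + 18768 + 42272 = 162514
T ≈ 74.81 °C (< 100 °C, so full condensation is consistent).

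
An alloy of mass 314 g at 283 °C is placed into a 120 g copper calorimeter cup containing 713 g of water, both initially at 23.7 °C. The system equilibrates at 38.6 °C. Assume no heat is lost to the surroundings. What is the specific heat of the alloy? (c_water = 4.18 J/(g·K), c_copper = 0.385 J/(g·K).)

Net heat exchanged in the isolated system is zero:
314·c·(38.6 − 283) + 713·4.18·(38.6 − 23.7) + 120·0.385·(38.6 − 23.7) = 0
-76742 c = -45095
c = -45095/-76742 ≈ 0.5876 J/(g·K)

c ≈ 0.588 J/(g·K)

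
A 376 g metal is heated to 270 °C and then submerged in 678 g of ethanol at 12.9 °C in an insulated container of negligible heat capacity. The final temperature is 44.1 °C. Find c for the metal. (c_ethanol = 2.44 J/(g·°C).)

c ≈ 0.608 J/(g·°C)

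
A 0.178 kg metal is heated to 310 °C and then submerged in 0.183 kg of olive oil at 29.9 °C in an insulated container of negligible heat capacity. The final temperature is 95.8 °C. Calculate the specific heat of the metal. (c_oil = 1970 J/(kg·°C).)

Setting the total heat transfer to zero:
0.178×c×(95.8 − 310) + 0.183×1970×(95.8 − 29.9) = 0
-38.13 c = -23758
c = -23758/-38.13 ≈ 623.1 J/(kg·°C)

c ≈ 623 J/(kg·°C)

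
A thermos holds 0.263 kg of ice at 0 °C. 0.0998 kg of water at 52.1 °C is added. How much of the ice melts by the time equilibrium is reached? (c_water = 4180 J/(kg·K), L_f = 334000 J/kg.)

m_melted ≈ 0.0651 kg

Water can give up m c ΔT = 0.0998·4180·52.1 = 21734 J before reaching 0 °C.
To melt every bit of ice: 0.263·334000 = 87842 J.
21734 J < 87842 J, so only part of the ice melts and the system sits at 0 °C.
Mass melted = 21734/334000 ≈ 0.06507 kg.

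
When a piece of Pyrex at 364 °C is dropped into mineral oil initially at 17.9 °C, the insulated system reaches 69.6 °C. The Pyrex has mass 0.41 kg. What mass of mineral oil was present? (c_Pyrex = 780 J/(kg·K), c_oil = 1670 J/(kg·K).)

m ≈ 1.09 kg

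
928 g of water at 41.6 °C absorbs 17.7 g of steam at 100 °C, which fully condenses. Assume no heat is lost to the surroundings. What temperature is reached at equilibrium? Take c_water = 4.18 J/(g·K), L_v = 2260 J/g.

Sum of m c ΔT and latent-heat terms is zero:
latent heat released on condensation: 17.7×2260 = 40002; condensed water 100 °C→T: 73.99(T − 100); water warms: 928×4.18×(T − 41.6) = 3879(T − 41.6)
3953 T = 40002 + 7398.6 + 161368 = 208769
T ≈ 52.81 °C, under the boiling point, so the assumption holds.

T_f ≈ 52.8 °C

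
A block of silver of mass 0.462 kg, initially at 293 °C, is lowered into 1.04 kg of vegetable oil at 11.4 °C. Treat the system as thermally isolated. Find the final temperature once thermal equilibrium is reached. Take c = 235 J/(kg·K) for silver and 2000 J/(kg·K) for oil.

Heat gained plus heat lost sum to zero:
0.462×235×(T − 293) + 1.04×2000×(T − 11.4) = 0
(108.57 + 2080) T = 108.57×293 + 2080×11.4
T = 55523 / 2188.6 = 25.4 °C

T_f ≈ 25.4 °C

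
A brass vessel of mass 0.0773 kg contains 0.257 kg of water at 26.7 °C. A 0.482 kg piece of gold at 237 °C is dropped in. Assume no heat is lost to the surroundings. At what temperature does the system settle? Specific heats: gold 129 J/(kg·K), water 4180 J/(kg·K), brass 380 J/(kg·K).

T_f ≈ 37.9 °C

Heat gained plus heat lost sum to zero:
0.482×129×(T − 237) + 0.257×4180×(T − 26.7) + 0.0773×380×(T − 26.7) = 0
1165.8 T = 44203
T ≈ 37.92 °C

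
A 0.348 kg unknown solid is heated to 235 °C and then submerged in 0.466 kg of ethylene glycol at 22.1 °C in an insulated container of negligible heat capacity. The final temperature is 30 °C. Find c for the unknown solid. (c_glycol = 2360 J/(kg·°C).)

c ≈ 122 J/(kg·°C)

m_s c (T_s − T_f) = m_glycol c_glycol (T_f − T_0):
0.348×c×(235 − 30) = 0.466×2360×(30 − 22.1)
71.34 c = 8688.1  ⇒  c ≈ 121.8 J/(kg·°C)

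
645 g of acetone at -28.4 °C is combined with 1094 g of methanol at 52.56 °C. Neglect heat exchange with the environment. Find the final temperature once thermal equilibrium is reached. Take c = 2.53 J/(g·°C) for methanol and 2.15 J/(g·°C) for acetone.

Let T be the final temperature. ΣQ_i = 0:
1094*2.53*(T − 52.56) + 645*2.15*(T − (-28.4)) = 0
2767.8(T − 52.56) + 1386.8(T − (-28.4)) = 0
4154.6 T = 106093
T ≈ 25.54 °C

T_f ≈ 25.5 °C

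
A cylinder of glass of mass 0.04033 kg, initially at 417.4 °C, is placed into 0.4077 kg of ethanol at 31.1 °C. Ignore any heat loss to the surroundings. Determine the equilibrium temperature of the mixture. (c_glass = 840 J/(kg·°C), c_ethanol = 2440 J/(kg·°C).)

T_f ≈ 43.8 °C

Heat lost by the glass equals heat gained by the ethanol:
0.04033·840·(417.4 − T) = 0.4077·2440·(T − 31.1)
33.88(417.4 − T) = 994.79(T − 31.1)
1028.7 T = 45078  ⇒  T ≈ 43.82 °C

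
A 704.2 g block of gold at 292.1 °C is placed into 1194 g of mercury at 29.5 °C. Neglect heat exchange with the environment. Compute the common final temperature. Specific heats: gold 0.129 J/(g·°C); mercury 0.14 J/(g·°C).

T_f ≈ 122.0 °C

T_f is the heat-capacity-weighted average of the initial temperatures:
T_f = (90.84×292.1 + 167.16×29.5) / (90.84 + 167.16)
    = 31466 / 258 ≈ 121.96 °C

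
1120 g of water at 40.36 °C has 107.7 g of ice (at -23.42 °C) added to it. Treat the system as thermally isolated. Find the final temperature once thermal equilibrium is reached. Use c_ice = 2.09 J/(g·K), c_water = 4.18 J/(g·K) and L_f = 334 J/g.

Taking heat into each body as positive, Σ m c ΔT = 0:
warm ice to 0 °C: 107.7×2.09×(0 − (-23.42)) = 5271.7
  melt ice: 107.7×334 = 35972
  meltwater 0→T: 107.7×4.18×T = 450.19 T
  water cools: 1120×4.18×(T − 40.36) = 4681.6(T − 40.36)
5131.8 T = 188949 − 41243 = 147706
T ≈ 28.78 °C — above 0 °C, consistent with complete melting.

T_f ≈ 28.8 °C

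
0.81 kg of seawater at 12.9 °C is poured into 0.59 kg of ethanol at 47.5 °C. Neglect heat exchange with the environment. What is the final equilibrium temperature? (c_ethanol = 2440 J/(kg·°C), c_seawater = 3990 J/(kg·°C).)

Let T be the final temperature. ΣQ_i = 0:
0.59×2440×(T − 47.5) + 0.81×3990×(T − 12.9) = 0
1439.6(T − 47.5) + 3231.9(T − 12.9) = 0
(1439.6 + 3231.9) T = 1439.6×47.5 + 3231.9×12.9
T = 110073 / 4671.5 = 23.6 °C

T_f ≈ 23.6 °C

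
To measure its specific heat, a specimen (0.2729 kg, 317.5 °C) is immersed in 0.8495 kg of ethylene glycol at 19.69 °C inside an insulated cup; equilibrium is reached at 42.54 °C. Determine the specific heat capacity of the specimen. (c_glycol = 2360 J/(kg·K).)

c ≈ 611 J/(kg·K)

Energy conservation, ΣQ = 0:
0.2729·c·(42.54 − 317.5) + 0.8495·2360·(42.54 − 19.69) = 0
-75.04 c = -45810
c = -45810/-75.04 ≈ 610.5 J/(kg·K)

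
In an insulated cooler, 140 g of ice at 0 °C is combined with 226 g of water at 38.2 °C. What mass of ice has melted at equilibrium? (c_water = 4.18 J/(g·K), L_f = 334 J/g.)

Heat available from the water dropping to 0 °C: 226·4.18·38.2 = 36087 J.
Fully melting the ice requires m_ice L_f = 140·334 = 46760 J.
That's not enough to melt it all — equilibrium is at 0 °C with ice remaining.
m_melt = 36087 / L_f = 108 g.

m_melted ≈ 108 g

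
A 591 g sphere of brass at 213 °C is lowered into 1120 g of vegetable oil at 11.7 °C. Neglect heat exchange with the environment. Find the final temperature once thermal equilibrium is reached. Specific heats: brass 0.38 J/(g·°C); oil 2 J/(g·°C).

Conservation of energy gives ΣQ = 0:
591×0.38×(T − 213) + 1120×2×(T − 11.7) = 0
224.58(T − 213) + 2240(T − 11.7) = 0
(224.58 + 2240) T = 224.58×213 + 2240×11.7
T ≈ 30.04 °C

T_f ≈ 30.0 °C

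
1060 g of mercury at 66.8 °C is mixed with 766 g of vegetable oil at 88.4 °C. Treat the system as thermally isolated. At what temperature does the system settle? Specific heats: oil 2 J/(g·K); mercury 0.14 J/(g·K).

Setting the total heat transfer to zero:
766*2*(T − 88.4) + 1060*0.14*(T − 66.8) = 0
1680.4 T = 145342
T ≈ 86.49 °C

T_f ≈ 86.5 °C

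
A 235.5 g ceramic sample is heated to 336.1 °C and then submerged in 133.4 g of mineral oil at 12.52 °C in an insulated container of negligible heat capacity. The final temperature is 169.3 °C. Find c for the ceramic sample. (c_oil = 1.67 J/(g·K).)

c ≈ 0.889 J/(g·K)

m_s c (T_s − T_f) = m_oil c_oil (T_f − T_0):
235.5×c×(336.1 − 169.3) = 133.4×1.67×(169.3 − 12.52)
39281 c = 34927  ⇒  c ≈ 0.8892 J/(g·K)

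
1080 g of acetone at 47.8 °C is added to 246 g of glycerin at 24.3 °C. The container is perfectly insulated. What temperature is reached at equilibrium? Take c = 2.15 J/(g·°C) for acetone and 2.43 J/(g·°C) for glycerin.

T_f is the heat-capacity-weighted average of the initial temperatures:
T_f = (2322·47.8 + 597.78·24.3) / (2322 + 597.78)
    = 125518 / 2919.8 ≈ 42.99 °C

T_f ≈ 43.0 °C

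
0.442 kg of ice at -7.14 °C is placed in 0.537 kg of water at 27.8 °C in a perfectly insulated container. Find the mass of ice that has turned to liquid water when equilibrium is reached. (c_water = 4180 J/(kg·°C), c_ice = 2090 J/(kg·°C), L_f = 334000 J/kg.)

m_melted ≈ 0.167 kg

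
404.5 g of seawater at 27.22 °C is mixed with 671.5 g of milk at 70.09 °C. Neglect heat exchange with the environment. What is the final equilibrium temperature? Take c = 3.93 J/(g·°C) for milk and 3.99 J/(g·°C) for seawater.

T_f ≈ 53.8 °C

Energy conservation, ΣQ = 0:
671.5*3.93*(T − 70.09) + 404.5*3.99*(T − 27.22) = 0
4252.9 T = 228899
T = 228899/4252.9 ≈ 53.82 °C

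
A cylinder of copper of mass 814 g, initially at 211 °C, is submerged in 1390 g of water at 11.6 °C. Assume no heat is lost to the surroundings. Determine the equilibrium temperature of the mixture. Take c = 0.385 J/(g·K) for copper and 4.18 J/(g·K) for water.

T_f ≈ 21.8 °C

T_f = Σ m_i c_i T_i / Σ m_i c_i:
T_f = (313.39×211 + 5810.2×11.6) / (313.39 + 5810.2)
    = 133524 / 6123.6 ≈ 21.80 °C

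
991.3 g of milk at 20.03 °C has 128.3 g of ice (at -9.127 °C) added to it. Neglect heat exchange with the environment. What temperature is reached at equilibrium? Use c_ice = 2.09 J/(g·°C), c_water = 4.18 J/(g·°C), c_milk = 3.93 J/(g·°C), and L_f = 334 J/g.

Energy balance with sensible and latent terms:
warm ice to 0 °C: 128.3×2.09×(0 − (-9.127)) = 2447.4
  latent heat to melt: 128.3×334 = 42852
  meltwater 0→T: 128.3×4.18×T = 536.29 T
  milk: 3895.8(T − 20.03)
4432.1 T = 78033 − 45300 = 32733
T ≈ 7.39 °C — above 0 °C, consistent with complete melting.

T_f ≈ 7.4 °C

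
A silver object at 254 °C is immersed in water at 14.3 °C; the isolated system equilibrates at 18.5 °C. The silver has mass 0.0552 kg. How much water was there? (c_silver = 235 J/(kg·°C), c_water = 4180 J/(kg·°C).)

Heat lost by the silver = heat gained by the water:
0.0552×235×(254 − 18.5) = m×4180×(18.5 − 14.3)
17556 m = 3054.9  ⇒  m ≈ 0.174 kg

m ≈ 0.174 kg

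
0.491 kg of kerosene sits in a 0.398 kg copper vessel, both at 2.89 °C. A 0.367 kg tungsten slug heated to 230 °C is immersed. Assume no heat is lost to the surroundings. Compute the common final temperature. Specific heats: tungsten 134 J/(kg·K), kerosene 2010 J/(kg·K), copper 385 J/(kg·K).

T_f ≈ 12.3 °C

Taking heat into each body as positive, Σ m c ΔT = 0:
0.367·134·(T − 230) + 0.491·2010·(T − 2.89) + 0.398·385·(T − 2.89) = 0
49.18(T − 230) + 986.91(T − 2.89) + 153.23(T − 2.89) = 0
1189.3 T = 14606
T = 14606/1189.3 ≈ 12.28 °C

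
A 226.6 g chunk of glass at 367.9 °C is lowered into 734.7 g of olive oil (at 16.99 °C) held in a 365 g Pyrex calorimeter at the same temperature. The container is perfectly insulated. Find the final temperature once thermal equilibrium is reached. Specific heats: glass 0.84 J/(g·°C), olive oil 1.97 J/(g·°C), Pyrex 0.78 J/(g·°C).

T_f ≈ 51.7 °C

Heat gained plus heat lost sum to zero:
226.6·0.84·(T − 367.9) + 734.7·1.97·(T − 16.99) + 365·0.78·(T − 16.99) = 0
190.34(T − 367.9) + 1447.4(T − 16.99) + 284.7(T − 16.99) = 0
(190.34 + 1447.4 + 284.7) T = 190.34·367.9 + 1447.4·16.99 + 284.7·16.99
T = 99455 / 1922.4 = 51.7 °C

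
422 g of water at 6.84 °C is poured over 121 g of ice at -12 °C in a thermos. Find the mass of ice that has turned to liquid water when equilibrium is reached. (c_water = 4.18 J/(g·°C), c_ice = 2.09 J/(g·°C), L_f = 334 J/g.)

m_melted ≈ 27 g

Water can give up m c ΔT = 422·4.18·6.84 = 12065 J before reaching 0 °C.
Of that, 121·2.09·12 = 3034.7 J goes to bring the ice to 0 °C, leaving 9030.8 J.
To melt every bit of ice: 121·334 = 40414 J.
Since 9030.8 < 40414 J, not all the ice melts; equilibrium is at 0 °C.
m_melted·334 = 9030.8  ⇒  m_melted ≈ 27.04 g.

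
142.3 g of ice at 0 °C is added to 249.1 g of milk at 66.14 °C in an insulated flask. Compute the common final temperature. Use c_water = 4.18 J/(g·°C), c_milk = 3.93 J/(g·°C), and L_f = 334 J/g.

T_f ≈ 10.9 °C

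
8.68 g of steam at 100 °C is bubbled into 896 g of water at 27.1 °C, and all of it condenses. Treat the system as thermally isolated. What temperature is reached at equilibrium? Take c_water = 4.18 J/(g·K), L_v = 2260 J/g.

T_f ≈ 33.0 °C

Taking heat into each body as positive, Σ m c ΔT = 0:
steam→water at 100 °C releases m L_v = 8.68·2260 = 19617; condensate cools 100→T: 8.68·4.18·(T − 100) = 36.28(T − 100); water warms: 896·4.18·(T − 27.1) = 3745.3(T − 27.1)
3781.6 T = 19617 + 3628.2 + 101497 = 124742
T ≈ 32.99 °C, under the boiling point, so the assumption holds.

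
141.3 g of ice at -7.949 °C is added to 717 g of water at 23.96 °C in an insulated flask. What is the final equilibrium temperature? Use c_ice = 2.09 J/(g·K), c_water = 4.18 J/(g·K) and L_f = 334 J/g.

Net heat exchanged in the isolated system is zero:
ice -7.949→0 °C: 141.3·2.09·7.949 = 2347.5; latent heat to melt: 141.3·334 = 47194; meltwater 0→T: 141.3·4.18·T = 590.63 T; water: 2997.1(T − 23.96)
3587.7 T = 71810 − 49542 = 22268
T ≈ 6.21 °C. Since T > 0 °C, the all-ice-melts assumption holds.

T_f ≈ 6.2 °C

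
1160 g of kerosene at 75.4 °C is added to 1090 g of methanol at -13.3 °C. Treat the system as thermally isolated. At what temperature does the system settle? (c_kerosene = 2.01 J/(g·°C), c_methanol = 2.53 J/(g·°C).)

T_f ≈ 27.3 °C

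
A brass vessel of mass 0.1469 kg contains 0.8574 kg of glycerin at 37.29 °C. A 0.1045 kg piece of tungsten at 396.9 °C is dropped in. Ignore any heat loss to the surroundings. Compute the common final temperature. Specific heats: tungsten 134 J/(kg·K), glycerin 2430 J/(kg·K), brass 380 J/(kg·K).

T_f ≈ 39.6 °C

Conservation of energy gives ΣQ = 0:
0.1045·134·(T − 396.9) + 0.8574·2430·(T − 37.29) + 0.1469·380·(T − 37.29) = 0
14(T − 396.9) + 2083.5(T − 37.29) + 55.82(T − 37.29) = 0
2153.3 T = 85332
T = 85332 / 2153.3 = 39.6 °C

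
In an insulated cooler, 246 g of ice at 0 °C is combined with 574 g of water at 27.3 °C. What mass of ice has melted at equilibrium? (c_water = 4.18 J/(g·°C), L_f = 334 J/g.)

m_melted ≈ 196 g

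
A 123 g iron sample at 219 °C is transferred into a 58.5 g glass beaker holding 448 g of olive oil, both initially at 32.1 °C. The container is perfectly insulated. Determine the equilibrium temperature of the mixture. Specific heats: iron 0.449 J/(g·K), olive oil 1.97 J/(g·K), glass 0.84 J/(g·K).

T_f ≈ 42.6 °C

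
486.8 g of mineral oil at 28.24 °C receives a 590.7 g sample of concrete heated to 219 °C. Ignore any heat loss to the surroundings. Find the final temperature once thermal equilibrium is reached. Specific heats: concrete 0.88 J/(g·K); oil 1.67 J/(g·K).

T_f ≈ 102.6 °C

Let T be the final temperature. ΣQ_i = 0:
590.7×0.88×(T − 219) + 486.8×1.67×(T − 28.24) = 0
1332.8 T = 136798
T ≈ 102.64 °C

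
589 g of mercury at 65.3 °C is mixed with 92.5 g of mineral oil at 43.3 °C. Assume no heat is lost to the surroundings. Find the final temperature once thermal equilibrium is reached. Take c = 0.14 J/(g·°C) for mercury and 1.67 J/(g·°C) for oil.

T_f ≈ 51.0 °C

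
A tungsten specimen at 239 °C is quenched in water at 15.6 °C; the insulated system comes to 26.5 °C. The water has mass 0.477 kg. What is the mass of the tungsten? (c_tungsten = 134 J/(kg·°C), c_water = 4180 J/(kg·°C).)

m ≈ 0.763 kg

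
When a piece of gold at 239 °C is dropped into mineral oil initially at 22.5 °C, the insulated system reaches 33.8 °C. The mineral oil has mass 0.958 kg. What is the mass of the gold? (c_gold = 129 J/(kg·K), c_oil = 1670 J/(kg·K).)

m ≈ 0.683 kg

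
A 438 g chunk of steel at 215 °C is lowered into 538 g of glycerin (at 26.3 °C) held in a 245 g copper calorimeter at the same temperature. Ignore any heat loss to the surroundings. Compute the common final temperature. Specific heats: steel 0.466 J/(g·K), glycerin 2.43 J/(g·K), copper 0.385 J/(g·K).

T_f ≈ 50.3 °C

Let T be the final temperature. ΣQ_i = 0:
438×0.466×(T − 215) + 538×2.43×(T − 26.3) + 245×0.385×(T − 26.3) = 0
204.11(T − 215) + 1307.3(T − 26.3) + 94.33(T − 26.3) = 0
(204.11 + 1307.3 + 94.33) T = 204.11×215 + 1307.3×26.3 + 94.33×26.3
T = 80747 / 1605.8 = 50.3 °C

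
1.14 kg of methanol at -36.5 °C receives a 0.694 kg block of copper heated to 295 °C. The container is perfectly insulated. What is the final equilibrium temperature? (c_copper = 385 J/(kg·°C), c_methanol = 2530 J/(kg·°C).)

T_f ≈ -8.4 °C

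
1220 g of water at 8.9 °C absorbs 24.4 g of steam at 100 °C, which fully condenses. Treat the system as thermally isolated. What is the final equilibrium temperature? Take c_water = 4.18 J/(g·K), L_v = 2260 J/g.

T_f ≈ 21.3 °C

Energy conservation, ΣQ = 0:
condense steam: −24.4·2260 = −55144
  condensed water 100 °C→T: 101.99(T − 100)
  water warms: 1220·4.18·(T − 8.9) = 5099.6(T − 8.9)
5201.6 T = 55144 + 10199 + 45386 = 110730
T ≈ 21.29 °C (< 100 °C, so full condensation is consistent).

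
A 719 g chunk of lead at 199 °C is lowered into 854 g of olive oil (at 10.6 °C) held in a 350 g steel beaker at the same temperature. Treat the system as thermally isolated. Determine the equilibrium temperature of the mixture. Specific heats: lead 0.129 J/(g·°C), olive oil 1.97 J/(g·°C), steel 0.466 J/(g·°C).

T_f ≈ 19.6 °C

Heat gained plus heat lost sum to zero:
719·0.129·(T − 199) + 854·1.97·(T − 10.6) + 350·0.466·(T − 10.6) = 0
1938.2 T = 38020
T = 38020 / 1938.2 = 19.6 °C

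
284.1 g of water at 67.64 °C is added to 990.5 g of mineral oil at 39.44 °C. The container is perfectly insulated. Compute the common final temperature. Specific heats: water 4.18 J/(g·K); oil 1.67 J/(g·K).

T_f ≈ 51.2 °C

Setting the total heat transfer to zero:
284.1*4.18*(T − 67.64) + 990.5*1.67*(T − 39.44) = 0
1187.5(T − 67.64) + 1654.1(T − 39.44) = 0
(1187.5 + 1654.1) T = 1187.5*67.64 + 1654.1*39.44
T = 145564 / 2841.7 = 51.2 °C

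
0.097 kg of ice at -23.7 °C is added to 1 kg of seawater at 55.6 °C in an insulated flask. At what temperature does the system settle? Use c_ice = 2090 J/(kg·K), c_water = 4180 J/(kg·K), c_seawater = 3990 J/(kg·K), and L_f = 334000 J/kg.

T_f ≈ 42.0 °C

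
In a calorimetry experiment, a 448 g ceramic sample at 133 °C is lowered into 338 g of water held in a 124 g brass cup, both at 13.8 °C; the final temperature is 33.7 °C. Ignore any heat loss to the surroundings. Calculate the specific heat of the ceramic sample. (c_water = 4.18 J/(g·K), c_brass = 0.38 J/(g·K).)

c ≈ 0.653 J/(g·K)

Heat gained plus heat lost sum to zero:
448×c×(33.7 − 133) + 338×4.18×(33.7 − 13.8) + 124×0.38×(33.7 − 13.8) = 0
-44486 c = -29053
c = -29053/-44486 ≈ 0.6531 J/(g·K)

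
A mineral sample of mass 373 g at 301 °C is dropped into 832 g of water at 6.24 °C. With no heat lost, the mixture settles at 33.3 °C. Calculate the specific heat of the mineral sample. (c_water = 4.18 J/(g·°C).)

m_s c (T_s − T_f) = m_water c_water (T_f − T_0):
373·c·(301 − 33.3) = 832·4.18·(33.3 − 6.24)
99852 c = 94108  ⇒  c ≈ 0.9425 J/(g·°C)

c ≈ 0.942 J/(g·°C)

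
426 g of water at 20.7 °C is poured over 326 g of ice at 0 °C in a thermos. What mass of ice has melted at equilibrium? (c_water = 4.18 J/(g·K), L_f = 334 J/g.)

Water can give up m c ΔT = 426·4.18·20.7 = 36860 J before reaching 0 °C.
Melting all 326 g of ice would need 326·334 = 108884 J.
That's not enough to melt it all — equilibrium is at 0 °C with ice remaining.
m_melt = 36860 / L_f = 110.4 g.

m_melted ≈ 110 g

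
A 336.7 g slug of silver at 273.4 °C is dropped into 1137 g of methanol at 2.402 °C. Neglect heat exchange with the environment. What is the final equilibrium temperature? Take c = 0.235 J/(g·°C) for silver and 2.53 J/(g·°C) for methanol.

T_f ≈ 9.7 °C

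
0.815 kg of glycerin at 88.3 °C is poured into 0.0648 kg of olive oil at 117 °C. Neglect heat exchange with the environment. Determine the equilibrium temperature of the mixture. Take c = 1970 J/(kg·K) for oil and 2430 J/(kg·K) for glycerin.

T_f is the heat-capacity-weighted average of the initial temperatures:
T_f = (127.66·117 + 1980.4·88.3) / (127.66 + 1980.4)
    = 189809 / 2108.1 ≈ 90.04 °C

T_f ≈ 90.0 °C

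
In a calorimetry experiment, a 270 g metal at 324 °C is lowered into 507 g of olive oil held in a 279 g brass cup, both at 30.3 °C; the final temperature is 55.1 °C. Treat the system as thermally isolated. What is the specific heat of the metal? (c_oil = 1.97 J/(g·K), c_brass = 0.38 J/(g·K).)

c ≈ 0.377 J/(g·K)

Let T be the final temperature. ΣQ_i = 0:
270·c·(55.1 − 324) + 507·1.97·(55.1 − 30.3) + 279·0.38·(55.1 − 30.3) = 0
-72603 c = -27399
c = -27399/-72603 ≈ 0.3774 J/(g·K)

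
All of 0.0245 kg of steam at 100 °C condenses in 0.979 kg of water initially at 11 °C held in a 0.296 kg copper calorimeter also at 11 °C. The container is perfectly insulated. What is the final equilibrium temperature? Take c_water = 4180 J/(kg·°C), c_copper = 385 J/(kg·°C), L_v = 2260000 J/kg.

Energy balance with sensible and latent terms:
latent heat released on condensation: 0.0245×2260000 = 55370; condensed water 100 °C→T: 102.41(T − 100); water warms: 0.979×4180×(T − 11) = 4092.2(T − 11); copper cup: 0.296×385×(T − 11) = 113.96(T − 11)
4308.6 T = 55370 + 10241 + 46268 = 111879
T ≈ 25.97 °C — below 100 °C, confirming all the steam condensed.

T_f ≈ 26.0 °C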